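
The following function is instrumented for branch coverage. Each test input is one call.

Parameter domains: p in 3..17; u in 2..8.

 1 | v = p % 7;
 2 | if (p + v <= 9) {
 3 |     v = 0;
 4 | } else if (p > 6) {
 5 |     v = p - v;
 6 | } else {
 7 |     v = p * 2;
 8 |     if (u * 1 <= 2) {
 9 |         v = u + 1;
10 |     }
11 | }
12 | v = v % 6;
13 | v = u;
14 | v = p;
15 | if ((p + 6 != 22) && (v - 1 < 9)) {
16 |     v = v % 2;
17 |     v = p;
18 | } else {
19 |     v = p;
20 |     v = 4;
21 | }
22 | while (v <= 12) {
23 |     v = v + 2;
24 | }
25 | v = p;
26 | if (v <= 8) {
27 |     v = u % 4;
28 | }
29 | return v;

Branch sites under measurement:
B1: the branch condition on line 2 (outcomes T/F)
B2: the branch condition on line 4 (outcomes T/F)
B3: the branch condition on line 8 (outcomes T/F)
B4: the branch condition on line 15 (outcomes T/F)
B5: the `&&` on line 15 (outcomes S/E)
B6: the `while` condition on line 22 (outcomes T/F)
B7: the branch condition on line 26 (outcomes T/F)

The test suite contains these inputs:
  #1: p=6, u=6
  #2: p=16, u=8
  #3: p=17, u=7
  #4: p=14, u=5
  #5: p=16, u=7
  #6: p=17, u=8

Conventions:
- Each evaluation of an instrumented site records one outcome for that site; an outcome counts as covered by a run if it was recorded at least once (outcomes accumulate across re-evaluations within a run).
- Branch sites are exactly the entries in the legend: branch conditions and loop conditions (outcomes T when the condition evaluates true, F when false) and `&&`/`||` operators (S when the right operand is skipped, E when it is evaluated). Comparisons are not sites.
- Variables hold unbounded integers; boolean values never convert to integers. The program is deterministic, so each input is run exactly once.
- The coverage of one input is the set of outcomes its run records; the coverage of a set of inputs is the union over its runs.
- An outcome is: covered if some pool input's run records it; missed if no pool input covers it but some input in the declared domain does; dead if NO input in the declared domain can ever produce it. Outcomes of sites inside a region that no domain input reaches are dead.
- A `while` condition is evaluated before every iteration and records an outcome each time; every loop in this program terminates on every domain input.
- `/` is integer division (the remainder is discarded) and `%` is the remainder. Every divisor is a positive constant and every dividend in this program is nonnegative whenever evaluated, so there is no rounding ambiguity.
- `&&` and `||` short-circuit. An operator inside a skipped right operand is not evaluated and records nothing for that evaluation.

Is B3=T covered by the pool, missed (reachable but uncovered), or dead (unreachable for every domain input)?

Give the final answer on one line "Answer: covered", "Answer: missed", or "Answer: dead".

no pool input records B3=T
but domain input (p=5, u=2) does record it -> reachable, so missed

Answer: missed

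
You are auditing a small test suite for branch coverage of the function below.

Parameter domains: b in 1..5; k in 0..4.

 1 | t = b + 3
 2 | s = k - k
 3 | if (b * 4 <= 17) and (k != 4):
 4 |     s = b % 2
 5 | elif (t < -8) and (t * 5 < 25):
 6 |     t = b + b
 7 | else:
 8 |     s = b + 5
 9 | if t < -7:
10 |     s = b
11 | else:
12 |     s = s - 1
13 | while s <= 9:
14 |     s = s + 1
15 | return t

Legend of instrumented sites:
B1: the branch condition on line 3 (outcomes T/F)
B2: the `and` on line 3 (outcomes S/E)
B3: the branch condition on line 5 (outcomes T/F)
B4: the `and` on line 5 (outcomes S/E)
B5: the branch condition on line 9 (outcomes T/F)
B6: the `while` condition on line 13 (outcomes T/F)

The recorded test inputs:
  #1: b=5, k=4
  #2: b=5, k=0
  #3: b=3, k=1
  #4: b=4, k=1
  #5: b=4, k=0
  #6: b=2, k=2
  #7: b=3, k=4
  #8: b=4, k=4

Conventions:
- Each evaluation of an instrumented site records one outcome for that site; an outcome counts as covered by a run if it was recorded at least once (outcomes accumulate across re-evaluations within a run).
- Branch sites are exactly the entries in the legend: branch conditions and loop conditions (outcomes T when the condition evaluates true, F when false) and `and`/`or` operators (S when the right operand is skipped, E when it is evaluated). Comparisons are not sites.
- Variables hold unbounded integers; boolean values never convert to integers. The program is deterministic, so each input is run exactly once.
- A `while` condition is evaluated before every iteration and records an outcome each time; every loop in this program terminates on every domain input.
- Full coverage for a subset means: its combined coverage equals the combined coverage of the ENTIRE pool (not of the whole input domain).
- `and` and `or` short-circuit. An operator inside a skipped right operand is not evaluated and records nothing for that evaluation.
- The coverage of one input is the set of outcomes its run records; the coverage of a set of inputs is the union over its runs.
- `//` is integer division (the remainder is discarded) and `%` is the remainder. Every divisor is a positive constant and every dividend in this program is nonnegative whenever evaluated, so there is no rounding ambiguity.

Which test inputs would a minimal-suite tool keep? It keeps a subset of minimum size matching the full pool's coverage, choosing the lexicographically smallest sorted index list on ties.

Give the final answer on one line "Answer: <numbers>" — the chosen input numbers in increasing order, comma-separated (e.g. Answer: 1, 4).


#1 (b=5, k=4) -> B2->S, B1->F, B4->S, B3->F, B5->F, B6->T, B6->F; covered: B1=F, B2=S, B3=F, B4=S, B5=F, B6=T, B6=F
#2 (b=5, k=0) -> B2->S, B1->F, B4->S, B3->F, B5->F, B6->T, B6->F; covered: B1=F, B2=S, B3=F, B4=S, B5=F, B6=T, B6=F
#3 (b=3, k=1) -> B2->E, B1->T, B5->F, B6->T, B6->T, B6->T, B6->T, B6->T, B6->T, B6->T, B6->T, B6->T, B6->T, B6->F; covered: B1=T, B2=E, B5=F, B6=T, B6=F
#4 (b=4, k=1) -> B2->E, B1->T, B5->F, B6->T, B6->T, B6->T, B6->T, B6->T, B6->T, B6->T, B6->T, B6->T, B6->T, B6->T, ...; covered: B1=T, B2=E, B5=F, B6=T, B6=F
#5 (b=4, k=0) -> B2->E, B1->T, B5->F, B6->T, B6->T, B6->T, B6->T, B6->T, B6->T, B6->T, B6->T, B6->T, B6->T, B6->T, ...; covered: B1=T, B2=E, B5=F, B6=T, B6=F
#6 (b=2, k=2) -> B2->E, B1->T, B5->F, B6->T, B6->T, B6->T, B6->T, B6->T, B6->T, B6->T, B6->T, B6->T, B6->T, B6->T, ...; covered: B1=T, B2=E, B5=F, B6=T, B6=F
#7 (b=3, k=4) -> B2->E, B1->F, B4->S, B3->F, B5->F, B6->T, B6->T, B6->T, B6->F; covered: B1=F, B2=E, B3=F, B4=S, B5=F, B6=T, B6=F
#8 (b=4, k=4) -> B2->E, B1->F, B4->S, B3->F, B5->F, B6->T, B6->T, B6->F; covered: B1=F, B2=E, B3=F, B4=S, B5=F, B6=T, B6=F
the full pool covers 9 outcomes: B1=T, B1=F, B2=S, B2=E, B3=F, B4=S, B5=F, B6=T, B6=F
checked all size-1 subsets: none covers 9 outcomes (max 7/9)
at size 2, {1, 3} reaches all 9 outcomes; every lexicographically earlier size-2 subset fails
Answer: 1, 3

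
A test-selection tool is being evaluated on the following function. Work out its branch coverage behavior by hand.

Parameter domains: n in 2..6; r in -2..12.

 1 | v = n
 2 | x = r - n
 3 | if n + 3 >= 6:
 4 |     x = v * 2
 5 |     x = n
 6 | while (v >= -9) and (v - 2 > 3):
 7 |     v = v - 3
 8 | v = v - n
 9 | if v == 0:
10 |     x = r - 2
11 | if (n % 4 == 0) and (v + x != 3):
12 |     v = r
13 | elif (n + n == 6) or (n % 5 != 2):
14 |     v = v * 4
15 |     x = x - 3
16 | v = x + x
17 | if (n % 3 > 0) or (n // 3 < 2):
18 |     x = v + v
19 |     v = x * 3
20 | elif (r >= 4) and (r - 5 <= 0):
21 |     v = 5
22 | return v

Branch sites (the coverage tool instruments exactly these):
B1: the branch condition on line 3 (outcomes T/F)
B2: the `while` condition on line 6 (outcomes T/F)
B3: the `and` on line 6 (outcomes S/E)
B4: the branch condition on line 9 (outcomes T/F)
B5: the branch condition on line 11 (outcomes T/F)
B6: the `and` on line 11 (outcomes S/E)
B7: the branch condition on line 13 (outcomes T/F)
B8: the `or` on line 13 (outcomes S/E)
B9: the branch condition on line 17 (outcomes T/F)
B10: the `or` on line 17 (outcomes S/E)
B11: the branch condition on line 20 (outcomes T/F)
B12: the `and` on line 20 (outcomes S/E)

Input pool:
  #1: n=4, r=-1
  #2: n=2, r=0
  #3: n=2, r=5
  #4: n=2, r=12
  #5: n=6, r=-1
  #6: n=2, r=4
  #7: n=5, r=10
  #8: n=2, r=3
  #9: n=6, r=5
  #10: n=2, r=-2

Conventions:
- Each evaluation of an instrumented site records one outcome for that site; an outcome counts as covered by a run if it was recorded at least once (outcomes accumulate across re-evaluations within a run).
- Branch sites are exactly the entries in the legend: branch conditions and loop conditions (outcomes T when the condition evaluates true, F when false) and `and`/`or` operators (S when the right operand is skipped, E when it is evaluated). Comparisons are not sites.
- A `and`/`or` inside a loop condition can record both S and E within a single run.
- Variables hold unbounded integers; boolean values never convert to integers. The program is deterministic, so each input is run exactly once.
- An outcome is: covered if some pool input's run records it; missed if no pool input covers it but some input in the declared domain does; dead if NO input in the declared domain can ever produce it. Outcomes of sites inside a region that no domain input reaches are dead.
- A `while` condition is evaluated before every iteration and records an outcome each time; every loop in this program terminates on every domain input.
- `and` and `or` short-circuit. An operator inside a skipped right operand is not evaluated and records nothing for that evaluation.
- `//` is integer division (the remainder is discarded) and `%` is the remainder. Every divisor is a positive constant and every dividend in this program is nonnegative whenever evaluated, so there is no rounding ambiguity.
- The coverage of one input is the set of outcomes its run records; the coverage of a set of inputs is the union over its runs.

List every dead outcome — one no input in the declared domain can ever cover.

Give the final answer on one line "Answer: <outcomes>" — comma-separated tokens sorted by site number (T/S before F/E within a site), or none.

exhaustive pass over the 75-input domain:
  B3=S: never recorded by any domain input -> dead
  reachable outcomes have witnesses, e.g. B1=T (e.g. n=3, r=-2), B1=F (e.g. n=2, r=-2), B2=T (e.g. n=6, r=-2), B2=F (e.g. n=2, r=-2)

Answer: B3=S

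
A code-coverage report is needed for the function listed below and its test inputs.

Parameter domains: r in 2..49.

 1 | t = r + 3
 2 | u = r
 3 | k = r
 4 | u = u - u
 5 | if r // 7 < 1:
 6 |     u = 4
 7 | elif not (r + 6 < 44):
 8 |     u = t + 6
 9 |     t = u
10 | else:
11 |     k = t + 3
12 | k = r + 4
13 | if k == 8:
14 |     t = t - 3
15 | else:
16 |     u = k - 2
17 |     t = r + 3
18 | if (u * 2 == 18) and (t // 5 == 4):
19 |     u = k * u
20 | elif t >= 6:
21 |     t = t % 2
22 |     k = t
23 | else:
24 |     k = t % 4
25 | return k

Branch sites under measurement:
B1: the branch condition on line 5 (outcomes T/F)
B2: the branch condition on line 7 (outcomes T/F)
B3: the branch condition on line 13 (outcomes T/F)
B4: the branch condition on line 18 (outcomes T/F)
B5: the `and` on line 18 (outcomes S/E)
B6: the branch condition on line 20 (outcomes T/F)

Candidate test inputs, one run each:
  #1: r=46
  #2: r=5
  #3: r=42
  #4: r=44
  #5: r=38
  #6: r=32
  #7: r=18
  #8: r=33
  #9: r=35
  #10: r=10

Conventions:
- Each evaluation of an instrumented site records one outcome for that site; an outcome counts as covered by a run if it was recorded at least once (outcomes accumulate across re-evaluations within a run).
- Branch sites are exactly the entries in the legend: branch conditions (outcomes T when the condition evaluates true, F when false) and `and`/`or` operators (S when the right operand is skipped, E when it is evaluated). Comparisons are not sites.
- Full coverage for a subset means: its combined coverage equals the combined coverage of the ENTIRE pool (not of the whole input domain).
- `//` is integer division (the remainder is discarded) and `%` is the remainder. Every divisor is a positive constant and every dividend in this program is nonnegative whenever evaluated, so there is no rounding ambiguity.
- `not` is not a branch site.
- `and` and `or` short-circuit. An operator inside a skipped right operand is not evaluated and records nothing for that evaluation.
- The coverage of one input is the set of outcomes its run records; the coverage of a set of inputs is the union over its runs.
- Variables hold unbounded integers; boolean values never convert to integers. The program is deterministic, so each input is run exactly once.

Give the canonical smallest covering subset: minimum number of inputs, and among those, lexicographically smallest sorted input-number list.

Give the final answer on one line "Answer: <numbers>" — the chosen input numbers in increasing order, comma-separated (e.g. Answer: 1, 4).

test 1 (r=46) fires B1->F, B2->T, B3->F, B5->S, B4->F, B6->T; hits B1=F, B2=T, B3=F, B4=F, B5=S, B6=T
test 2 (r=5) fires B1->T, B3->F, B5->S, B4->F, B6->T; hits B1=T, B3=F, B4=F, B5=S, B6=T
test 3 (r=42) fires B1->F, B2->T, B3->F, B5->S, B4->F, B6->T; hits B1=F, B2=T, B3=F, B4=F, B5=S, B6=T
test 4 (r=44) fires B1->F, B2->T, B3->F, B5->S, B4->F, B6->T; hits B1=F, B2=T, B3=F, B4=F, B5=S, B6=T
test 5 (r=38) fires B1->F, B2->T, B3->F, B5->S, B4->F, B6->T; hits B1=F, B2=T, B3=F, B4=F, B5=S, B6=T
test 6 (r=32) fires B1->F, B2->F, B3->F, B5->S, B4->F, B6->T; hits B1=F, B2=F, B3=F, B4=F, B5=S, B6=T
test 7 (r=18) fires B1->F, B2->F, B3->F, B5->S, B4->F, B6->T; hits B1=F, B2=F, B3=F, B4=F, B5=S, B6=T
test 8 (r=33) fires B1->F, B2->F, B3->F, B5->S, B4->F, B6->T; hits B1=F, B2=F, B3=F, B4=F, B5=S, B6=T
test 9 (r=35) fires B1->F, B2->F, B3->F, B5->S, B4->F, B6->T; hits B1=F, B2=F, B3=F, B4=F, B5=S, B6=T
test 10 (r=10) fires B1->F, B2->F, B3->F, B5->S, B4->F, B6->T; hits B1=F, B2=F, B3=F, B4=F, B5=S, B6=T
the full pool covers 8 outcomes: B1=T, B1=F, B2=T, B2=F, B3=F, B4=F, B5=S, B6=T
no size-1 subset reaches all 8 outcomes (best union: 6/8)
no size-2 subset reaches all 8 outcomes (best union: 7/8)
inputs {1, 2, 6} (size 3) cover everything; no size-3 subset with a lexicographically smaller index list covers all 8

Answer: 1, 2, 6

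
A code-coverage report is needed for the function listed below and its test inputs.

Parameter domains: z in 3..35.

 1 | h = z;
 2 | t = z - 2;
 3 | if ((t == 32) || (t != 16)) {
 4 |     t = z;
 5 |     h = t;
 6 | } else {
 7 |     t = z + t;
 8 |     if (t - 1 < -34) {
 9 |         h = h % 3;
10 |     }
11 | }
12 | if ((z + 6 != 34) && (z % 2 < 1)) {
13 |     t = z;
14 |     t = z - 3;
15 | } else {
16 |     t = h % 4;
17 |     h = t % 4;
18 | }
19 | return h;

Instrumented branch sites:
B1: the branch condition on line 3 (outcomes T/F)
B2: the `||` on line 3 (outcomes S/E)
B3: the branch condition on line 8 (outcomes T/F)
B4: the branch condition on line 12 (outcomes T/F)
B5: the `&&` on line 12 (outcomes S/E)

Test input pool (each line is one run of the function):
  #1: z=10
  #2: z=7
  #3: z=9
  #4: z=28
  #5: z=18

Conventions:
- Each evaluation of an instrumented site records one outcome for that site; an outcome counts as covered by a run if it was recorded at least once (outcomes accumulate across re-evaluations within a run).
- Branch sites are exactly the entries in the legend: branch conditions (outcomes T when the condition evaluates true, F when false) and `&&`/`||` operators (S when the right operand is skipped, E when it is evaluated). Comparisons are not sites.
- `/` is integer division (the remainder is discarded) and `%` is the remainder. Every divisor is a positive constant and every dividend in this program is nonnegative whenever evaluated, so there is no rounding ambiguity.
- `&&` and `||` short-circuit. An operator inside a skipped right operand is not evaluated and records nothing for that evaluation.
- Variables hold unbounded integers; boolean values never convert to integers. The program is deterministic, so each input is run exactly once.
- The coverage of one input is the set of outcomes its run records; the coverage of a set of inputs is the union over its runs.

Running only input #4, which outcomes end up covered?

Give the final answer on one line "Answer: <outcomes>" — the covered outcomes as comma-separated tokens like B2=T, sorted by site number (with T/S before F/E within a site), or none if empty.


Event log for input #4 (z=28):
  B2->E, B1->T, B5->S, B4->F
as a set, this run covers: B1=T, B2=E, B4=F, B5=S
Answer: B1=T, B2=E, B4=F, B5=S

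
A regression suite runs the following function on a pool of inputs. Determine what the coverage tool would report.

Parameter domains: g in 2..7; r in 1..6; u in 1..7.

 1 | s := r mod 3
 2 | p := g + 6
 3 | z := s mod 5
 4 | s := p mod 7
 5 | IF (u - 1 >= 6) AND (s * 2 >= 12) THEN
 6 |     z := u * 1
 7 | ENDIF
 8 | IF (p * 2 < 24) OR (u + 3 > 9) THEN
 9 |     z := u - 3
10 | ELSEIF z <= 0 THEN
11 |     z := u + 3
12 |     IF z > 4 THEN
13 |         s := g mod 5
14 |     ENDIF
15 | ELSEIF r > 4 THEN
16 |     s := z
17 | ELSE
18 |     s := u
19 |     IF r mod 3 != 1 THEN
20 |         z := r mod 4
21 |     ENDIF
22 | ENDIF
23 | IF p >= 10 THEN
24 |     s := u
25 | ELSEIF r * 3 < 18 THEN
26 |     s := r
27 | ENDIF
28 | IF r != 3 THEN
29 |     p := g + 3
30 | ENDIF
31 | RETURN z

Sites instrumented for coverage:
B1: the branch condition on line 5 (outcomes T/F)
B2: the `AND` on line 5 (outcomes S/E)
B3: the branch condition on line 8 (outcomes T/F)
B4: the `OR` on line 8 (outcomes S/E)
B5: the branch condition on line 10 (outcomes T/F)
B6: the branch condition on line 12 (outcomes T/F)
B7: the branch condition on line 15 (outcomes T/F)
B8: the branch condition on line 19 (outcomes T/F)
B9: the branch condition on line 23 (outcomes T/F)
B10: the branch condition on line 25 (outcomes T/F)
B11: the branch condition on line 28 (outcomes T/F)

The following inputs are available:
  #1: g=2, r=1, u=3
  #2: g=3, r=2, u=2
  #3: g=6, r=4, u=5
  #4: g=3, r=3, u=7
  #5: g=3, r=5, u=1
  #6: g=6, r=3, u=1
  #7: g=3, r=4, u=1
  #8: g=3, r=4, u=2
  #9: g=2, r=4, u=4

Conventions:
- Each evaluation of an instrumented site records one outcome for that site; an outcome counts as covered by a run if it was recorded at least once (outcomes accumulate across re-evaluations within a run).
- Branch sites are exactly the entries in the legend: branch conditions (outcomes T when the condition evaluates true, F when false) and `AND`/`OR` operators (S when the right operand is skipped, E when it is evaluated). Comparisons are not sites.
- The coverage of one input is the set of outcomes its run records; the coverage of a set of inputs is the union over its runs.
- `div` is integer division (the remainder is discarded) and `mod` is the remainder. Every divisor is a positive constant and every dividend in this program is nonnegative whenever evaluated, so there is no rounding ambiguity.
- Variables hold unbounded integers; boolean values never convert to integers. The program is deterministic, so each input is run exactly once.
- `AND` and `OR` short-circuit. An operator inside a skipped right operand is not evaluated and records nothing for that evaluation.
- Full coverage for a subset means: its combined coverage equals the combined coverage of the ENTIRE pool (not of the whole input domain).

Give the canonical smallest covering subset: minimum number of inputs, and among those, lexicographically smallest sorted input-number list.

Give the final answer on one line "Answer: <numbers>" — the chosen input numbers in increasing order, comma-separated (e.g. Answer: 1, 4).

input #1, g=2, r=1, u=3: outcomes B1=F, B2=S, B3=T, B4=S, B9=F, B10=T, B11=T
input #2, g=3, r=2, u=2: outcomes B1=F, B2=S, B3=T, B4=S, B9=F, B10=T, B11=T
input #3, g=6, r=4, u=5: outcomes B1=F, B2=S, B3=F, B4=E, B5=F, B7=F, B8=F, B9=T, B11=T
input #4, g=3, r=3, u=7: outcomes B1=F, B2=E, B3=T, B4=S, B9=F, B10=T, B11=F
input #5, g=3, r=5, u=1: outcomes B1=F, B2=S, B3=T, B4=S, B9=F, B10=T, B11=T
input #6, g=6, r=3, u=1: outcomes B1=F, B2=S, B3=F, B4=E, B5=T, B6=F, B9=T, B11=F
input #7, g=3, r=4, u=1: outcomes B1=F, B2=S, B3=T, B4=S, B9=F, B10=T, B11=T
input #8, g=3, r=4, u=2: outcomes B1=F, B2=S, B3=T, B4=S, B9=F, B10=T, B11=T
input #9, g=2, r=4, u=4: outcomes B1=F, B2=S, B3=T, B4=S, B9=F, B10=T, B11=T
together the pool reaches 17 outcomes: B1=F, B2=S, B2=E, B3=T, B3=F, B4=S, B4=E, B5=T, B5=F, B6=F, B7=F, B8=F, B9=T, B9=F, B10=T, B11=T, B11=F
every size-1 subset falls short of the 17 outcomes (best: 9/17)
every size-2 subset falls short of the 17 outcomes (best: 15/17)
the canonical winner is {3, 4, 6}: size 3, full 17-outcome coverage, earliest index list among size-3 covers

Answer: 3, 4, 6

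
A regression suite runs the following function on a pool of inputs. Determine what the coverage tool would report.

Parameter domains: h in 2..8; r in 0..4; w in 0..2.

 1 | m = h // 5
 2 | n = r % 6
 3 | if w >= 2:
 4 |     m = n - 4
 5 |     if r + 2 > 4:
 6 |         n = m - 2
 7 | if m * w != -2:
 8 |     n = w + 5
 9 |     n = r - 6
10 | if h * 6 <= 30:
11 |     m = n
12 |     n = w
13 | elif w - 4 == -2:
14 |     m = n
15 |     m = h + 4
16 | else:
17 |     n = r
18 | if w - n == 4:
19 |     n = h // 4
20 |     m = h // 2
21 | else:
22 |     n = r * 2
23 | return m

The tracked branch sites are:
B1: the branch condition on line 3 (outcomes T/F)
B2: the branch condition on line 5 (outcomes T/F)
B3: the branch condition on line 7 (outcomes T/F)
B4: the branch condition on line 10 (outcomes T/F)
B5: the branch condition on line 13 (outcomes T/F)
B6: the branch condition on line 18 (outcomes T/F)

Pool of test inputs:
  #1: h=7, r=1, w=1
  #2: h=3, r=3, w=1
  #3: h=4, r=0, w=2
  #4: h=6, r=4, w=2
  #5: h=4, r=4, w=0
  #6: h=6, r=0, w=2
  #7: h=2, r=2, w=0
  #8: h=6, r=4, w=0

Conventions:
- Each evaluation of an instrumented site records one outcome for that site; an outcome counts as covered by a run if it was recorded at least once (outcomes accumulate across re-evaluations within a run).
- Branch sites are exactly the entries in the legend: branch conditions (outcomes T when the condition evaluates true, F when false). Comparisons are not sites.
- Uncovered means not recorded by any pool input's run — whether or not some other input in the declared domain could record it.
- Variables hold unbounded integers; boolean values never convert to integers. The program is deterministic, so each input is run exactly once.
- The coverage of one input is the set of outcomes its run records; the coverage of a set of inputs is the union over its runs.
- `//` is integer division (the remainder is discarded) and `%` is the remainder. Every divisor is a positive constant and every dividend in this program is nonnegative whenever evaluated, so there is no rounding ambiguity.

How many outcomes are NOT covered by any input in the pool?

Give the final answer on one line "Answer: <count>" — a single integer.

input #1, h=7, r=1, w=1: outcomes B1=F, B3=T, B4=F, B5=F, B6=F
input #2, h=3, r=3, w=1: outcomes B1=F, B3=T, B4=T, B6=F
input #3, h=4, r=0, w=2: outcomes B1=T, B2=F, B3=T, B4=T, B6=F
input #4, h=6, r=4, w=2: outcomes B1=T, B2=T, B3=T, B4=F, B5=T, B6=T
input #5, h=4, r=4, w=0: outcomes B1=F, B3=T, B4=T, B6=F
input #6, h=6, r=0, w=2: outcomes B1=T, B2=F, B3=T, B4=F, B5=T, B6=F
input #7, h=2, r=2, w=0: outcomes B1=F, B3=T, B4=T, B6=F
input #8, h=6, r=4, w=0: outcomes B1=F, B3=T, B4=F, B5=F, B6=F
union over the pool: B1=T, B1=F, B2=T, B2=F, B3=T, B4=T, B4=F, B5=T, B5=F, B6=T, B6=F
uncovered (1 of 12): B3=F

Answer: 1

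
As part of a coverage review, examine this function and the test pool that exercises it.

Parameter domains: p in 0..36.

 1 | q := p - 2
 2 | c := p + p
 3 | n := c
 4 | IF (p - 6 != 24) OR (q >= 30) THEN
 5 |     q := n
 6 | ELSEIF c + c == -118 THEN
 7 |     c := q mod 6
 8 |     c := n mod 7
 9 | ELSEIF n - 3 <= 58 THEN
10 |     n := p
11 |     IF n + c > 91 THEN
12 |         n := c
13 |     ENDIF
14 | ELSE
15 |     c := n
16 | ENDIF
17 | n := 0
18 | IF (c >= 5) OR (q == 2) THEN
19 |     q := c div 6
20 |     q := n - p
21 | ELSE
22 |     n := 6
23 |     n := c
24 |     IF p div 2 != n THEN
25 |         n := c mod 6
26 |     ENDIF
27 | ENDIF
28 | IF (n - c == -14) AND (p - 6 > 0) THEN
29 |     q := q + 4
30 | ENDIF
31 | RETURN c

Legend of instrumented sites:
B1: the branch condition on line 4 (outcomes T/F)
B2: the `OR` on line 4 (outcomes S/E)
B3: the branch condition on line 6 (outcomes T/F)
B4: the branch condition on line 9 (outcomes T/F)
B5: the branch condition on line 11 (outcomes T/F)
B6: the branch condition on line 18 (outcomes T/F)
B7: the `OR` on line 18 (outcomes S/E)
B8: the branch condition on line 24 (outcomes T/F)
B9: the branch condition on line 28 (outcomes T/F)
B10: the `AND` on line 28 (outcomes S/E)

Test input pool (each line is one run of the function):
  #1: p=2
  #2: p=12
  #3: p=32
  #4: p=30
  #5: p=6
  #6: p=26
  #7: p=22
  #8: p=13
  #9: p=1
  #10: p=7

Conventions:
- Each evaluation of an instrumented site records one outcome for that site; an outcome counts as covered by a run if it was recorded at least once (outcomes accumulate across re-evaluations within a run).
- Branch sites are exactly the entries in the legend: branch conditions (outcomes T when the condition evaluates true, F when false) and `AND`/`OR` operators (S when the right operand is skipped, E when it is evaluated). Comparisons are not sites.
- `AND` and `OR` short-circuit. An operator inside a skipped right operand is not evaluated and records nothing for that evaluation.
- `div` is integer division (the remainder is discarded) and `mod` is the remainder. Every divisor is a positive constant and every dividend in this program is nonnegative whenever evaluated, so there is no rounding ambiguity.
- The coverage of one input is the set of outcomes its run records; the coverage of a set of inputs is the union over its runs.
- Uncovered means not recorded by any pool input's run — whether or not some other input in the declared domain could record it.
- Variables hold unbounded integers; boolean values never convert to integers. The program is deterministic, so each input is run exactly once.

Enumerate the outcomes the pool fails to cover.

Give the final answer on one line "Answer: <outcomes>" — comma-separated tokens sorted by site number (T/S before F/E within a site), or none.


run #1 (p=2) runs B2->S, B1->T, B7->E, B6->F, B8->T, B10->S, B9->F; records B1=T, B2=S, B6=F, B7=E, B8=T, B9=F, B10=S
run #2 (p=12) runs B2->S, B1->T, B7->S, B6->T, B10->S, B9->F; records B1=T, B2=S, B6=T, B7=S, B9=F, B10=S
run #3 (p=32) runs B2->S, B1->T, B7->S, B6->T, B10->S, B9->F; records B1=T, B2=S, B6=T, B7=S, B9=F, B10=S
run #4 (p=30) runs B2->E, B1->F, B3->F, B4->T, B5->F, B7->S, B6->T, B10->S, B9->F; records B1=F, B2=E, B3=F, B4=T, B5=F, B6=T, B7=S, B9=F, B10=S
run #5 (p=6) runs B2->S, B1->T, B7->S, B6->T, B10->S, B9->F; records B1=T, B2=S, B6=T, B7=S, B9=F, B10=S
run #6 (p=26) runs B2->S, B1->T, B7->S, B6->T, B10->S, B9->F; records B1=T, B2=S, B6=T, B7=S, B9=F, B10=S
run #7 (p=22) runs B2->S, B1->T, B7->S, B6->T, B10->S, B9->F; records B1=T, B2=S, B6=T, B7=S, B9=F, B10=S
run #8 (p=13) runs B2->S, B1->T, B7->S, B6->T, B10->S, B9->F; records B1=T, B2=S, B6=T, B7=S, B9=F, B10=S
run #9 (p=1) runs B2->S, B1->T, B7->E, B6->T, B10->S, B9->F; records B1=T, B2=S, B6=T, B7=E, B9=F, B10=S
run #10 (p=7) runs B2->S, B1->T, B7->S, B6->T, B10->E, B9->T; records B1=T, B2=S, B6=T, B7=S, B9=T, B10=E
union over the pool: B1=T, B1=F, B2=S, B2=E, B3=F, B4=T, B5=F, B6=T, B6=F, B7=S, B7=E, B8=T, B9=T, B9=F, B10=S, B10=E
uncovered (4 of 20): B3=T, B4=F, B5=T, B8=F
Answer: B3=T, B4=F, B5=T, B8=F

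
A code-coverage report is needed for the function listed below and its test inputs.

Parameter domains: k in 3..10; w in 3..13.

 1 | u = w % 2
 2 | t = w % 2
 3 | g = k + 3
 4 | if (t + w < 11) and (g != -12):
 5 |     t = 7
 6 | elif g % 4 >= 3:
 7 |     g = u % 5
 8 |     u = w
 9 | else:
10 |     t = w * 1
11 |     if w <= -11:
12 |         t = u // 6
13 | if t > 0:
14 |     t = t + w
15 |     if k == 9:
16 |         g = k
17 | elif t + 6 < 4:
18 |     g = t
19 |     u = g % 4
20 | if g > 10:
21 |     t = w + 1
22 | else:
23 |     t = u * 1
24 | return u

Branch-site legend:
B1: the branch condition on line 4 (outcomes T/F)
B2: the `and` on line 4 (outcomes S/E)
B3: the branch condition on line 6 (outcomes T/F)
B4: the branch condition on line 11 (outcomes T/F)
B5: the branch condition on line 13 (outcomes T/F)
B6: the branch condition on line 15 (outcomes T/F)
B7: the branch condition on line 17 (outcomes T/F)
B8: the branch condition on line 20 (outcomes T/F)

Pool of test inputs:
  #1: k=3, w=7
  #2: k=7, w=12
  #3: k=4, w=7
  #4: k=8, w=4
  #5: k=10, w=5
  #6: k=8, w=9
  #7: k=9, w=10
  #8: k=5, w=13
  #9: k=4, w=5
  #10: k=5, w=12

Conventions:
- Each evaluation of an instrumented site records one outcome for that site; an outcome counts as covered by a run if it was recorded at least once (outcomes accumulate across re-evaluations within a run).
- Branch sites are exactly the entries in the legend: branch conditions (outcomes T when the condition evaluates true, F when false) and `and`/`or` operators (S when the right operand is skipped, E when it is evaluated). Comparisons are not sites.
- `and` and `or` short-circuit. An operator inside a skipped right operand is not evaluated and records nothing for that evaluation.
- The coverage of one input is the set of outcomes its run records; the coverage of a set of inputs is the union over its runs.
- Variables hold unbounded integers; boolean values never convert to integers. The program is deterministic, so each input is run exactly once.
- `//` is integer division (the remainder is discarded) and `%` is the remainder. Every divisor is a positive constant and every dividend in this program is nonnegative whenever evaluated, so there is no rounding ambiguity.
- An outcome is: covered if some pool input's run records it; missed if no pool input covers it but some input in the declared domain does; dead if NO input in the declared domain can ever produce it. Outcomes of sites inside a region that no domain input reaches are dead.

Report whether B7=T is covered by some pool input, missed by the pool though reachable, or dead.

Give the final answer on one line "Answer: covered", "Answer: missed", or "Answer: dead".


no pool input records B7=T
checking all 88 inputs in the declared domain: B7=T is never recorded -> dead
Answer: dead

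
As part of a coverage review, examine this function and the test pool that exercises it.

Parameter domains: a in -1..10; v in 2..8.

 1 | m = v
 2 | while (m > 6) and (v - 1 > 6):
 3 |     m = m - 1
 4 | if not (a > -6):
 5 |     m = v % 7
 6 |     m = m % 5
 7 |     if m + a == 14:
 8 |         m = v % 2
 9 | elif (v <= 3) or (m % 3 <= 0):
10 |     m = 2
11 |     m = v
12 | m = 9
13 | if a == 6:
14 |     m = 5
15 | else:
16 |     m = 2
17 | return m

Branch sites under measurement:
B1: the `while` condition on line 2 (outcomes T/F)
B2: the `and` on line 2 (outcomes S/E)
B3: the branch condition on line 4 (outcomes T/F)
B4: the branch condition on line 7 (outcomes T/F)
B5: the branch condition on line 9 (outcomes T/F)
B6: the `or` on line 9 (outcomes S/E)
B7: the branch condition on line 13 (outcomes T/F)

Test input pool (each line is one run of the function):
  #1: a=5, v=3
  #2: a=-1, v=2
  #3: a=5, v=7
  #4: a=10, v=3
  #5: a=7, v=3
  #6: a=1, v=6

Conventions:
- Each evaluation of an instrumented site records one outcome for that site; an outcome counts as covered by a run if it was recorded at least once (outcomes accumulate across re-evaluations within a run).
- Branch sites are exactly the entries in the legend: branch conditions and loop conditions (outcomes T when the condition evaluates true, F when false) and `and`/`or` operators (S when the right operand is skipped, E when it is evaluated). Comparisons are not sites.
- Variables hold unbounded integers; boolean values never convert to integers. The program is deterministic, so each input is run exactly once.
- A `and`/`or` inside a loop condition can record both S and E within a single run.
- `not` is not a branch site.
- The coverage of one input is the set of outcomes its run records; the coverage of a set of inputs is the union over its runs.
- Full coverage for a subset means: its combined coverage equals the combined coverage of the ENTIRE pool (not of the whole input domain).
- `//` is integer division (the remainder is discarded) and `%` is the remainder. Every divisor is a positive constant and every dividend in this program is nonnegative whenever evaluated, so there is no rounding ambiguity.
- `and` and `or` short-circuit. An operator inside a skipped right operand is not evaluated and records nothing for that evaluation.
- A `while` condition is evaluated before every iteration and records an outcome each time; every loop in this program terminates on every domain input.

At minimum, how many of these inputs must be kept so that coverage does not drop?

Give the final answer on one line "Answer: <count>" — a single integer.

test 1 (a=5, v=3) fires B2->S, B1->F, B3->F, B6->S, B5->T, B7->F; hits B1=F, B2=S, B3=F, B5=T, B6=S, B7=F
test 2 (a=-1, v=2) fires B2->S, B1->F, B3->F, B6->S, B5->T, B7->F; hits B1=F, B2=S, B3=F, B5=T, B6=S, B7=F
test 3 (a=5, v=7) fires B2->E, B1->F, B3->F, B6->E, B5->F, B7->F; hits B1=F, B2=E, B3=F, B5=F, B6=E, B7=F
test 4 (a=10, v=3) fires B2->S, B1->F, B3->F, B6->S, B5->T, B7->F; hits B1=F, B2=S, B3=F, B5=T, B6=S, B7=F
test 5 (a=7, v=3) fires B2->S, B1->F, B3->F, B6->S, B5->T, B7->F; hits B1=F, B2=S, B3=F, B5=T, B6=S, B7=F
test 6 (a=1, v=6) fires B2->S, B1->F, B3->F, B6->E, B5->T, B7->F; hits B1=F, B2=S, B3=F, B5=T, B6=E, B7=F
together the pool reaches 9 outcomes: B1=F, B2=S, B2=E, B3=F, B5=T, B5=F, B6=S, B6=E, B7=F
no size-1 subset reaches all 9 outcomes (best union: 6/9)
at size 2, {1, 3} reaches all 9 outcomes; every lexicographically earlier size-2 subset fails

Answer: 2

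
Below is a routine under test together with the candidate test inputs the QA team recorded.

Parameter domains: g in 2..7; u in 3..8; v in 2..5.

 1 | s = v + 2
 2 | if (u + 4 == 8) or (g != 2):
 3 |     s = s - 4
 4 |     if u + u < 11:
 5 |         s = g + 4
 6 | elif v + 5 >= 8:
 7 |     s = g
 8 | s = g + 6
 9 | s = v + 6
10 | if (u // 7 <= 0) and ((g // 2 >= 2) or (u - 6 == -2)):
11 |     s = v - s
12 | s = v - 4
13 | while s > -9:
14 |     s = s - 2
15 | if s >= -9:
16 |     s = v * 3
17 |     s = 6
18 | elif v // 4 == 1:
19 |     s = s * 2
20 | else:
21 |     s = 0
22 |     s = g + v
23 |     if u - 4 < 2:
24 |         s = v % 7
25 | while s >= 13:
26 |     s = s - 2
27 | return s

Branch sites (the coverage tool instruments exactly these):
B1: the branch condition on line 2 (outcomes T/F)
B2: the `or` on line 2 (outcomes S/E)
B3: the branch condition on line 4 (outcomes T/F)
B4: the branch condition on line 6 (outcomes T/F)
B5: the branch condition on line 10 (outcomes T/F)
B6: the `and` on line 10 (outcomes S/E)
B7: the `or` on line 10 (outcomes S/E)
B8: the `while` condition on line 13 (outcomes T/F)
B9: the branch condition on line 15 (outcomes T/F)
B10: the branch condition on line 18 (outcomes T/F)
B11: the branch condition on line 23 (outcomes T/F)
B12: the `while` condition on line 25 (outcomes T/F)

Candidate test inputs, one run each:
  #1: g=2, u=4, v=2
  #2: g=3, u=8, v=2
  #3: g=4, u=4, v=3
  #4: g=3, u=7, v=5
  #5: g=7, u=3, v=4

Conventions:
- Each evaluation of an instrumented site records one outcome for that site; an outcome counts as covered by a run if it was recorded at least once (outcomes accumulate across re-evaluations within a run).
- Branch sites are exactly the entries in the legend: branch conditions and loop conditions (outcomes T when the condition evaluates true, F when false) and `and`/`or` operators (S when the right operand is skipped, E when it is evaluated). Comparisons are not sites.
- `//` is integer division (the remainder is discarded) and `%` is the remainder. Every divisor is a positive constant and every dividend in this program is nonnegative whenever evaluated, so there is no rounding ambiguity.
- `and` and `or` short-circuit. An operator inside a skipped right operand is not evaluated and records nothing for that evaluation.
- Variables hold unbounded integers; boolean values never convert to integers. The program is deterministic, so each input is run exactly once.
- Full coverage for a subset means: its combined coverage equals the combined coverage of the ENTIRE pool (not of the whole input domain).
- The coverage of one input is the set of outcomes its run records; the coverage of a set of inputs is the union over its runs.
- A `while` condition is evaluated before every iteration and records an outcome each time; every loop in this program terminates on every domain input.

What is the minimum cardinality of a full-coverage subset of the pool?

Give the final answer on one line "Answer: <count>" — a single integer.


test 1 (g=2, u=4, v=2) fires B2->S, B1->T, B3->T, B6->E, B7->E, B5->T, B8->T, B8->T, B8->T, B8->T, B8->F, B9->F, B10->F, B11->T, ...; hits B1=T, B2=S, B3=T, B5=T, B6=E, B7=E, B8=T, B8=F, B9=F, B10=F, B11=T, B12=F
test 2 (g=3, u=8, v=2) fires B2->E, B1->T, B3->F, B6->S, B5->F, B8->T, B8->T, B8->T, B8->T, B8->F, B9->F, B10->F, B11->F, B12->F; hits B1=T, B2=E, B3=F, B5=F, B6=S, B8=T, B8=F, B9=F, B10=F, B11=F, B12=F
test 3 (g=4, u=4, v=3) fires B2->S, B1->T, B3->T, B6->E, B7->S, B5->T, B8->T, B8->T, B8->T, B8->T, B8->F, B9->T, B12->F; hits B1=T, B2=S, B3=T, B5=T, B6=E, B7=S, B8=T, B8=F, B9=T, B12=F
test 4 (g=3, u=7, v=5) fires B2->E, B1->T, B3->F, B6->S, B5->F, B8->T, B8->T, B8->T, B8->T, B8->T, B8->F, B9->T, B12->F; hits B1=T, B2=E, B3=F, B5=F, B6=S, B8=T, B8=F, B9=T, B12=F
test 5 (g=7, u=3, v=4) fires B2->E, B1->T, B3->T, B6->E, B7->S, B5->T, B8->T, B8->T, B8->T, B8->T, B8->T, B8->F, B9->F, B10->T, ...; hits B1=T, B2=E, B3=T, B5=T, B6=E, B7=S, B8=T, B8=F, B9=F, B10=T, B12=F
union over all inputs: B1=T, B2=S, B2=E, B3=T, B3=F, B5=T, B5=F, B6=S, B6=E, B7=S, B7=E, B8=T, B8=F, B9=T, B9=F, B10=T, B10=F, B11=T, B11=F, B12=F (20 outcomes)
no size-1 subset reaches all 20 outcomes (best union: 12/20)
no size-2 subset reaches all 20 outcomes (best union: 17/20)
no size-3 subset reaches all 20 outcomes (best union: 19/20)
size 4: inputs {1, 2, 3, 5} cover all 20 outcomes, and no lexicographically smaller subset of this size does
Answer: 4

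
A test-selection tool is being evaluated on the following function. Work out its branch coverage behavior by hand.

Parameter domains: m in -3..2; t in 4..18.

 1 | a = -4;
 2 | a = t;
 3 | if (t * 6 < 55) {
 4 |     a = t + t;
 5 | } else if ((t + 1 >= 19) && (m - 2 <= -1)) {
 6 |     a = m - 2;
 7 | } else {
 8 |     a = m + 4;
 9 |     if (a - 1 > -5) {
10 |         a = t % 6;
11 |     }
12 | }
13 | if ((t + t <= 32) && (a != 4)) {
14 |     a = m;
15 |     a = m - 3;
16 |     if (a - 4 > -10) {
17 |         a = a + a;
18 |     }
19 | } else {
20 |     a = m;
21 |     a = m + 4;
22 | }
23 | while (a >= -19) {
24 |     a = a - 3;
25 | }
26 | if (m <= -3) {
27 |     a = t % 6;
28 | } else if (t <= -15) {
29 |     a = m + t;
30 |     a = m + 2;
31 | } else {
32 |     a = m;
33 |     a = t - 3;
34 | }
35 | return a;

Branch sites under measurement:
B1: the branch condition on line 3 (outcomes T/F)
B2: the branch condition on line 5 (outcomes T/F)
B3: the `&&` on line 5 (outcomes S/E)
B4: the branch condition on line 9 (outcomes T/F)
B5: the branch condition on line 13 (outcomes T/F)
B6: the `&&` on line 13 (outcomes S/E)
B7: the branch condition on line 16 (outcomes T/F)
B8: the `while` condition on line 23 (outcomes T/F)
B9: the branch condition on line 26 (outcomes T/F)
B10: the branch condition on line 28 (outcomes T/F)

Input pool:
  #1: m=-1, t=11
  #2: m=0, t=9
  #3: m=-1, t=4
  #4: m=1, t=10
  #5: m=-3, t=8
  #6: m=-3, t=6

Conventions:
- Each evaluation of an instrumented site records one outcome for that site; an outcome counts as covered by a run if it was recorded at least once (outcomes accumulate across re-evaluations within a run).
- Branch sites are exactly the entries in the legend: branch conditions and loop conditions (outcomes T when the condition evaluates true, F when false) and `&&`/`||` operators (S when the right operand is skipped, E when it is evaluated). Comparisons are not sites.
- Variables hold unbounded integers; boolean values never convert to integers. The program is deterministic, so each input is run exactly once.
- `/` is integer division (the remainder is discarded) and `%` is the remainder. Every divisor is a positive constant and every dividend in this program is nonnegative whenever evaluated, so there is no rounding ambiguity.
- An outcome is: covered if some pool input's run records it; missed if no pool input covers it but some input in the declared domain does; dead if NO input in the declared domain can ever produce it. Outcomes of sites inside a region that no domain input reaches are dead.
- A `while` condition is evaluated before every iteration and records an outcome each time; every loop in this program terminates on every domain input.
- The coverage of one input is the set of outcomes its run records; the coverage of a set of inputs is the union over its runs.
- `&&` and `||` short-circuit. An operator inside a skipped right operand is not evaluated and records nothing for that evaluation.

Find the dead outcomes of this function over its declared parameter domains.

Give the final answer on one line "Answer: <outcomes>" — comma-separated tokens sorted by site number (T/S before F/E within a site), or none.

sweeping the full domain (90 inputs) for each outcome:
  B4=F: no domain input ever produces it -> dead
  B10=T: no domain input ever produces it -> dead
  reachable outcomes have witnesses, e.g. B1=T (e.g. m=-3, t=4), B1=F (e.g. m=-3, t=10), B2=T (e.g. m=-3, t=18), B2=F (e.g. m=-3, t=10)

Answer: B4=F, B10=T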